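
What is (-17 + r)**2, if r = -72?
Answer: 7921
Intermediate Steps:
(-17 + r)**2 = (-17 - 72)**2 = (-89)**2 = 7921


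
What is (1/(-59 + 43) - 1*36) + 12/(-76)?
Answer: -11011/304 ≈ -36.220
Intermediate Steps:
(1/(-59 + 43) - 1*36) + 12/(-76) = (1/(-16) - 36) + 12*(-1/76) = (-1/16 - 36) - 3/19 = -577/16 - 3/19 = -11011/304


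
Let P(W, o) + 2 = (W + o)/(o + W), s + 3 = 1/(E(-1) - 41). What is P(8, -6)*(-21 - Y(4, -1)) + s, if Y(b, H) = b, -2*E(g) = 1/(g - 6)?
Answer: 12592/573 ≈ 21.976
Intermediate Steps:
E(g) = -1/(2*(-6 + g)) (E(g) = -1/(2*(g - 6)) = -1/(2*(-6 + g)))
s = -1733/573 (s = -3 + 1/(-1/(-12 + 2*(-1)) - 41) = -3 + 1/(-1/(-12 - 2) - 41) = -3 + 1/(-1/(-14) - 41) = -3 + 1/(-1*(-1/14) - 41) = -3 + 1/(1/14 - 41) = -3 + 1/(-573/14) = -3 - 14/573 = -1733/573 ≈ -3.0244)
P(W, o) = -1 (P(W, o) = -2 + (W + o)/(o + W) = -2 + (W + o)/(W + o) = -2 + 1 = -1)
P(8, -6)*(-21 - Y(4, -1)) + s = -(-21 - 1*4) - 1733/573 = -(-21 - 4) - 1733/573 = -1*(-25) - 1733/573 = 25 - 1733/573 = 12592/573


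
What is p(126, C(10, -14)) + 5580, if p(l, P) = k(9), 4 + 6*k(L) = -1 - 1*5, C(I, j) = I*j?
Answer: 16735/3 ≈ 5578.3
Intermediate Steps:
k(L) = -5/3 (k(L) = -⅔ + (-1 - 1*5)/6 = -⅔ + (-1 - 5)/6 = -⅔ + (⅙)*(-6) = -⅔ - 1 = -5/3)
p(l, P) = -5/3
p(126, C(10, -14)) + 5580 = -5/3 + 5580 = 16735/3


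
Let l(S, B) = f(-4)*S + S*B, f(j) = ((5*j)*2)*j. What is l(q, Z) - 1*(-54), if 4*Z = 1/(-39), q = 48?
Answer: 100538/13 ≈ 7733.7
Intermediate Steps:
Z = -1/156 (Z = (1/4)/(-39) = (1/4)*(-1/39) = -1/156 ≈ -0.0064103)
f(j) = 10*j**2 (f(j) = (10*j)*j = 10*j**2)
l(S, B) = 160*S + B*S (l(S, B) = (10*(-4)**2)*S + S*B = (10*16)*S + B*S = 160*S + B*S)
l(q, Z) - 1*(-54) = 48*(160 - 1/156) - 1*(-54) = 48*(24959/156) + 54 = 99836/13 + 54 = 100538/13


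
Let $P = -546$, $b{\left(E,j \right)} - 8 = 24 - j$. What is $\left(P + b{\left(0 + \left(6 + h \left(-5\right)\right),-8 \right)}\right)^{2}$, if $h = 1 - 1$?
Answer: $256036$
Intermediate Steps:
$h = 0$ ($h = 1 - 1 = 0$)
$b{\left(E,j \right)} = 32 - j$ ($b{\left(E,j \right)} = 8 - \left(-24 + j\right) = 32 - j$)
$\left(P + b{\left(0 + \left(6 + h \left(-5\right)\right),-8 \right)}\right)^{2} = \left(-546 + \left(32 - -8\right)\right)^{2} = \left(-546 + \left(32 + 8\right)\right)^{2} = \left(-546 + 40\right)^{2} = \left(-506\right)^{2} = 256036$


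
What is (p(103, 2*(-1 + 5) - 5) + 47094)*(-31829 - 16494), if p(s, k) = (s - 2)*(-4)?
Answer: -2256200870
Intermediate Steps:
p(s, k) = 8 - 4*s (p(s, k) = (-2 + s)*(-4) = 8 - 4*s)
(p(103, 2*(-1 + 5) - 5) + 47094)*(-31829 - 16494) = ((8 - 4*103) + 47094)*(-31829 - 16494) = ((8 - 412) + 47094)*(-48323) = (-404 + 47094)*(-48323) = 46690*(-48323) = -2256200870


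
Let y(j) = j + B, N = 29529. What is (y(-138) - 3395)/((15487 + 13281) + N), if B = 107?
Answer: -3426/58297 ≈ -0.058768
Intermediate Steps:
y(j) = 107 + j (y(j) = j + 107 = 107 + j)
(y(-138) - 3395)/((15487 + 13281) + N) = ((107 - 138) - 3395)/((15487 + 13281) + 29529) = (-31 - 3395)/(28768 + 29529) = -3426/58297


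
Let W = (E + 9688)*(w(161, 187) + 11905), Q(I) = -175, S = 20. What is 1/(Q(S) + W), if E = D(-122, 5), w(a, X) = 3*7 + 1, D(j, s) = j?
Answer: 1/114093507 ≈ 8.7647e-9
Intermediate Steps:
w(a, X) = 22 (w(a, X) = 21 + 1 = 22)
E = -122
W = 114093682 (W = (-122 + 9688)*(22 + 11905) = 9566*11927 = 114093682)
1/(Q(S) + W) = 1/(-175 + 114093682) = 1/114093507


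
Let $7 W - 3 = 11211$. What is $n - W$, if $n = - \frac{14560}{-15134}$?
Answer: $- \frac{1730722}{1081} \approx -1601.0$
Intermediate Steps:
$W = 1602$ ($W = \frac{3}{7} + \frac{1}{7} \cdot 11211 = \frac{3}{7} + \frac{11211}{7} = 1602$)
$n = \frac{1040}{1081}$ ($n = \left(-14560\right) \left(- \frac{1}{15134}\right) = \frac{1040}{1081} \approx 0.96207$)
$n - W = \frac{1040}{1081} - 1602 = - \frac{1730722}{1081}$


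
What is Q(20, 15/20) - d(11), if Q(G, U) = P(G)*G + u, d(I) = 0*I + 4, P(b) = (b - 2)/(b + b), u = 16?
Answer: 21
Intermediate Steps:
P(b) = (-2 + b)/(2*b) (P(b) = (-2 + b)/((2*b)) = (-2 + b)*(1/(2*b)) = (-2 + b)/(2*b))
d(I) = 4 (d(I) = 0 + 4 = 4)
Q(G, U) = 15 + G/2 (Q(G, U) = ((-2 + G)/(2*G))*G + 16 = (-1 + G/2) + 16 = 15 + G/2)
Q(20, 15/20) - d(11) = (15 + (½)*20) - 1*4 = (15 + 10) - 4 = 25 - 4 = 21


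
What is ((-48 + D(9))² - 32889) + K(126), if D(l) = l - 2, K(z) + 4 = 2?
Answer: -31210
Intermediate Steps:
K(z) = -2 (K(z) = -4 + 2 = -2)
D(l) = -2 + l
((-48 + D(9))² - 32889) + K(126) = ((-48 + (-2 + 9))² - 32889) - 2 = ((-48 + 7)² - 32889) - 2 = ((-41)² - 32889) - 2 = (1681 - 32889) - 2 = -31208 - 2 = -31210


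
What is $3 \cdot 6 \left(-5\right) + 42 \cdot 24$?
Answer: $918$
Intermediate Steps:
$3 \cdot 6 \left(-5\right) + 42 \cdot 24 = 18 \left(-5\right) + 1008 = -90 + 1008 = 918$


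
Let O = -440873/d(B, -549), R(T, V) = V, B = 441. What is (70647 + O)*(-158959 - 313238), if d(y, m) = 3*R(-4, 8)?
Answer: -197481442345/8 ≈ -2.4685e+10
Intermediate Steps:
d(y, m) = 24 (d(y, m) = 3*8 = 24)
O = -440873/24 ≈ -18370.
(70647 + O)*(-158959 - 313238) = (70647 - 440873/24)*(-158959 - 313238) = (1254655/24)*(-472197) = -197481442345/8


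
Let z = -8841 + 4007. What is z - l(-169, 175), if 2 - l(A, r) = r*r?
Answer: 25789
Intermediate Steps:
l(A, r) = 2 - r**2 (l(A, r) = 2 - r*r = 2 - r**2)
z = -4834
z - l(-169, 175) = -4834 - (2 - 1*175**2) = -4834 - (2 - 1*30625) = -4834 - (2 - 30625) = -4834 - 1*(-30623) = -4834 + 30623 = 25789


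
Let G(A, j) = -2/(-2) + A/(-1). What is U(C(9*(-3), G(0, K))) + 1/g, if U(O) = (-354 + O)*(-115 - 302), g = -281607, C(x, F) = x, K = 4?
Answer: 44740875338/281607 ≈ 1.5888e+5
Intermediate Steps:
G(A, j) = 1 - A (G(A, j) = -2*(-½) + A*(-1) = 1 - A)
U(O) = 147618 - 417*O (U(O) = (-354 + O)*(-417) = 147618 - 417*O)
U(C(9*(-3), G(0, K))) + 1/g = (147618 - 3753*(-3)) + 1/(-281607) = (147618 - 417*(-27)) - 1/281607 = (147618 + 11259) - 1/281607 = 158877 - 1/281607 = 44740875338/281607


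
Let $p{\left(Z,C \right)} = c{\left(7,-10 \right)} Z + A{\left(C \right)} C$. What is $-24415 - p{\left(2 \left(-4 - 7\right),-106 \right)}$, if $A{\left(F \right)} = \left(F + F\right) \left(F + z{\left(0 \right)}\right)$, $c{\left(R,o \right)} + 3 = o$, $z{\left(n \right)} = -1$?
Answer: $2379803$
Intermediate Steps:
$c{\left(R,o \right)} = -3 + o$
$A{\left(F \right)} = 2 F \left(-1 + F\right)$ ($A{\left(F \right)} = \left(F + F\right) \left(F - 1\right) = 2 F \left(-1 + F\right)$)
$p{\left(Z,C \right)} = - 13 Z + 2 C^{2} \left(-1 + C\right)$ ($p{\left(Z,C \right)} = \left(-3 - 10\right) Z + 2 C \left(-1 + C\right) C = - 13 Z + 2 C^{2} \left(-1 + C\right)$)
$-24415 - p{\left(2 \left(-4 - 7\right),-106 \right)} = -24415 - \left(- 13 \cdot 2 \left(-4 - 7\right) + 2 \left(-106\right)^{2} \left(-1 - 106\right)\right) = -24415 - \left(- 13 \cdot 2 \left(-11\right) + 2 \cdot 11236 \left(-107\right)\right) = -24415 - \left(\left(-13\right) \left(-22\right) - 2404504\right) = -24415 - \left(286 - 2404504\right) = -24415 - -2404218 = -24415 + 2404218 = 2379803$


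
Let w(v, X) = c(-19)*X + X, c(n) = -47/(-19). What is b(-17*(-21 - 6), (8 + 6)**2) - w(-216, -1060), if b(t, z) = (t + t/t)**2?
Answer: 4090360/19 ≈ 2.1528e+5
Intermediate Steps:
c(n) = 47/19 (c(n) = -47*(-1/19) = 47/19)
b(t, z) = (1 + t)**2 (b(t, z) = (t + 1)**2 = (1 + t)**2)
w(v, X) = 66*X/19 (w(v, X) = 47*X/19 + X = 66*X/19)
b(-17*(-21 - 6), (8 + 6)**2) - w(-216, -1060) = (1 - 17*(-21 - 6))**2 - 66*(-1060)/19 = (1 - 17*(-27))**2 - 1*(-69960/19) = (1 + 459)**2 + 69960/19 = 460**2 + 69960/19 = 211600 + 69960/19 = 4090360/19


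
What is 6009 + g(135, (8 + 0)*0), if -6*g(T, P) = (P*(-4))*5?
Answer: 6009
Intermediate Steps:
g(T, P) = 10*P/3 (g(T, P) = -P*(-4)*5/6 = -(-4*P)*5/6 = -(-10)*P/3 = 10*P/3)
6009 + g(135, (8 + 0)*0) = 6009 + 10*((8 + 0)*0)/3 = 6009 + 10*(8*0)/3 = 6009 + (10/3)*0 = 6009 + 0 = 6009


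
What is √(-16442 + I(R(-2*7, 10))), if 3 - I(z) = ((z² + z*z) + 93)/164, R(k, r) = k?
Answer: 3*I*√12283969/82 ≈ 128.23*I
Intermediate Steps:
I(z) = 399/164 - z²/82 (I(z) = 3 - ((z² + z*z) + 93)/164 = 3 - ((z² + z²) + 93)/164 = 3 - (2*z² + 93)/164 = 3 - (93 + 2*z²)/164 = 3 - (93/164 + z²/82) = 3 + (-93/164 - z²/82) = 399/164 - z²/82)
√(-16442 + I(R(-2*7, 10))) = √(-16442 + (399/164 - (-2*7)²/82)) = √(-16442 + (399/164 - 1/82*(-14)²)) = √(-16442 + (399/164 - 1/82*196)) = √(-16442 + (399/164 - 98/41)) = √(-16442 + 7/164) = √(-2696481/164) = 3*I*√12283969/82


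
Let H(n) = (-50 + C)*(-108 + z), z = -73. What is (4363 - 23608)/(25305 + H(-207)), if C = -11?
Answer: -19245/36346 ≈ -0.52949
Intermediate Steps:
H(n) = 11041 (H(n) = (-50 - 11)*(-108 - 73) = -61*(-181) = 11041)
(4363 - 23608)/(25305 + H(-207)) = (4363 - 23608)/(25305 + 11041) = -19245/36346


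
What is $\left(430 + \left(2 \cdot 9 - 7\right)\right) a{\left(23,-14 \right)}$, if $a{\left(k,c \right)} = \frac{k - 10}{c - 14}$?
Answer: $- \frac{819}{4} \approx -204.75$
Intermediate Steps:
$a{\left(k,c \right)} = \frac{-10 + k}{-14 + c}$
$\left(430 + \left(2 \cdot 9 - 7\right)\right) a{\left(23,-14 \right)} = \left(430 + \left(2 \cdot 9 - 7\right)\right) \frac{-10 + 23}{-14 - 14} = \left(430 + \left(18 - 7\right)\right) \frac{1}{-28} \cdot 13 = \left(430 + 11\right) \left(\left(- \frac{1}{28}\right) 13\right) = 441 \left(- \frac{13}{28}\right) = - \frac{819}{4}$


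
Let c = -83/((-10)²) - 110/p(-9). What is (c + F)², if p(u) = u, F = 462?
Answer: 181521158809/810000 ≈ 2.2410e+5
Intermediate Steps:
c = 10253/900 (c = -83/((-10)²) - 110/(-9) = -83/100 - 110*(-⅑) = -83*1/100 + 110/9 = -83/100 + 110/9 = 10253/900 ≈ 11.392)
(c + F)² = (10253/900 + 462)² = (426053/900)² = 181521158809/810000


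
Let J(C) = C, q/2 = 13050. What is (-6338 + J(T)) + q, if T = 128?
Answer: 19890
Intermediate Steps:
q = 26100 (q = 2*13050 = 26100)
(-6338 + J(T)) + q = (-6338 + 128) + 26100 = -6210 + 26100 = 19890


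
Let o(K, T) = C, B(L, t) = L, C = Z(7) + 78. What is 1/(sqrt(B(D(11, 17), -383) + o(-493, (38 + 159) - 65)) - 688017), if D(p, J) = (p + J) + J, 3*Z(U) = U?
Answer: -2064051/1420102176491 - 2*sqrt(282)/1420102176491 ≈ -1.4535e-6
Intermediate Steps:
Z(U) = U/3
D(p, J) = p + 2*J (D(p, J) = (J + p) + J = p + 2*J)
C = 241/3 (C = (1/3)*7 + 78 = 7/3 + 78 = 241/3 ≈ 80.333)
o(K, T) = 241/3
1/(sqrt(B(D(11, 17), -383) + o(-493, (38 + 159) - 65)) - 688017) = 1/(sqrt((11 + 2*17) + 241/3) - 688017) = 1/(sqrt((11 + 34) + 241/3) - 688017) = 1/(sqrt(45 + 241/3) - 688017) = 1/(sqrt(376/3) - 688017) = 1/(2*sqrt(282)/3 - 688017) = 1/(-688017 + 2*sqrt(282)/3)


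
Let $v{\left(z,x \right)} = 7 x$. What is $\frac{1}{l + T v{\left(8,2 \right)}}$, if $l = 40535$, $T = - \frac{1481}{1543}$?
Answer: $\frac{1543}{62524771} \approx 2.4678 \cdot 10^{-5}$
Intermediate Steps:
$T = - \frac{1481}{1543}$ ($T = \left(-1481\right) \frac{1}{1543} = - \frac{1481}{1543} \approx -0.95982$)
$\frac{1}{l + T v{\left(8,2 \right)}} = \frac{1}{40535 - \frac{1481 \cdot 7 \cdot 2}{1543}} = \frac{1}{40535 - \frac{20734}{1543}} = \frac{1}{\frac{62524771}{1543}} = \frac{1543}{62524771}$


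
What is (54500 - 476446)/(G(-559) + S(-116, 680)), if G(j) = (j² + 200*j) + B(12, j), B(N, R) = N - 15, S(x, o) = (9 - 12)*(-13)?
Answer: -421946/200717 ≈ -2.1022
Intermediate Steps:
S(x, o) = 39 (S(x, o) = -3*(-13) = 39)
B(N, R) = -15 + N
G(j) = -3 + j² + 200*j (G(j) = (j² + 200*j) + (-15 + 12) = (j² + 200*j) - 3 = -3 + j² + 200*j)
(54500 - 476446)/(G(-559) + S(-116, 680)) = (54500 - 476446)/((-3 + (-559)² + 200*(-559)) + 39) = -421946/((-3 + 312481 - 111800) + 39) = -421946/(200678 + 39) = -421946/200717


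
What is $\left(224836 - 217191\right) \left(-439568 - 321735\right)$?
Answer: $-5820161435$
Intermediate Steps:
$\left(224836 - 217191\right) \left(-439568 - 321735\right) = 7645 \left(-439568 - 321735\right) = 7645 \left(-761303\right) = -5820161435$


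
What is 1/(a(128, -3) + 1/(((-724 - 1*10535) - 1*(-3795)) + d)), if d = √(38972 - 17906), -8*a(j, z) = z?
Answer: 668043912/250426931 + 32*√21066/250426931 ≈ 2.6676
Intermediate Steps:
a(j, z) = -z/8
d = √21066 ≈ 145.14
1/(a(128, -3) + 1/(((-724 - 1*10535) - 1*(-3795)) + d)) = 1/(-⅛*(-3) + 1/(((-724 - 1*10535) - 1*(-3795)) + √21066)) = 1/(3/8 + 1/(((-724 - 10535) + 3795) + √21066)) = 1/(3/8 + 1/((-11259 + 3795) + √21066)) = 1/(3/8 + 1/(-7464 + √21066))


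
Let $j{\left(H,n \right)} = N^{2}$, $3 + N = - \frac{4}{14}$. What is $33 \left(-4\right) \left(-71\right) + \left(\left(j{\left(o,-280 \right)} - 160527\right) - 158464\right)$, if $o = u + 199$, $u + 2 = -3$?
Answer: $- \frac{15170802}{49} \approx -3.0961 \cdot 10^{5}$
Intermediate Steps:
$N = - \frac{23}{7}$ ($N = -3 - \frac{4}{14} = -3 - \frac{2}{7} = - \frac{23}{7} \approx -3.2857$)
$u = -5$ ($u = -2 - 3 = -5$)
$o = 194$ ($o = -5 + 199 = 194$)
$j{\left(H,n \right)} = \frac{529}{49}$ ($j{\left(H,n \right)} = \left(- \frac{23}{7}\right)^{2} = \frac{529}{49}$)
$33 \left(-4\right) \left(-71\right) + \left(\left(j{\left(o,-280 \right)} - 160527\right) - 158464\right) = 33 \left(-4\right) \left(-71\right) + \left(\left(\frac{529}{49} - 160527\right) - 158464\right) = \left(-132\right) \left(-71\right) - \frac{15630030}{49} = 9372 - \frac{15630030}{49} = - \frac{15170802}{49}$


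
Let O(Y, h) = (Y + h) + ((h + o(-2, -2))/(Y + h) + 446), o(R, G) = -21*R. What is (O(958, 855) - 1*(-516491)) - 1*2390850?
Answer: -3394116403/1813 ≈ -1.8721e+6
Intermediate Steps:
O(Y, h) = 446 + Y + h + (42 + h)/(Y + h) (O(Y, h) = (Y + h) + ((h - 21*(-2))/(Y + h) + 446) = (Y + h) + ((h + 42)/(Y + h) + 446) = (Y + h) + ((42 + h)/(Y + h) + 446) = (Y + h) + (446 + (42 + h)/(Y + h)) = 446 + Y + h + (42 + h)/(Y + h))
(O(958, 855) - 1*(-516491)) - 1*2390850 = ((42 + 958² + 855² + 446*958 + 447*855 + 2*958*855)/(958 + 855) - 1*(-516491)) - 1*2390850 = ((42 + 917764 + 731025 + 427268 + 382185 + 1638180)/1813 + 516491) - 2390850 = ((1/1813)*4096464 + 516491) - 2390850 = (4096464/1813 + 516491) - 2390850 = 940494647/1813 - 2390850 = -3394116403/1813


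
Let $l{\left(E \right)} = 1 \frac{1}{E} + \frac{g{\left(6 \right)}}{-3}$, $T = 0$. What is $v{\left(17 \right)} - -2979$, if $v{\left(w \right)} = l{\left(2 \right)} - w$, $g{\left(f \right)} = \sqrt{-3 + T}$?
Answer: $\frac{5925}{2} - \frac{i \sqrt{3}}{3} \approx 2962.5 - 0.57735 i$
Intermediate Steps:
$g{\left(f \right)} = i \sqrt{3}$ ($g{\left(f \right)} = \sqrt{-3 + 0} = \sqrt{-3} = i \sqrt{3}$)
$l{\left(E \right)} = \frac{1}{E} - \frac{i \sqrt{3}}{3}$ ($l{\left(E \right)} = 1 \frac{1}{E} + \frac{i \sqrt{3}}{-3} = \frac{1}{E} + i \sqrt{3} \left(- \frac{1}{3}\right) = \frac{1}{E} - \frac{i \sqrt{3}}{3}$)
$v{\left(w \right)} = \frac{1}{2} - w - \frac{i \sqrt{3}}{3}$ ($v{\left(w \right)} = \left(\frac{1}{2} - \frac{i \sqrt{3}}{3}\right) - w = \frac{1}{2} - w - \frac{i \sqrt{3}}{3}$)
$v{\left(17 \right)} - -2979 = \left(\frac{1}{2} - 17 - \frac{i \sqrt{3}}{3}\right) - -2979 = \left(\frac{1}{2} - 17 - \frac{i \sqrt{3}}{3}\right) + 2979 = \left(- \frac{33}{2} - \frac{i \sqrt{3}}{3}\right) + 2979 = \frac{5925}{2} - \frac{i \sqrt{3}}{3}$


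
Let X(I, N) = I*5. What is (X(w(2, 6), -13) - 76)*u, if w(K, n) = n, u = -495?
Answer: 22770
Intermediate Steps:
X(I, N) = 5*I
(X(w(2, 6), -13) - 76)*u = (5*6 - 76)*(-495) = (30 - 76)*(-495) = -46*(-495) = 22770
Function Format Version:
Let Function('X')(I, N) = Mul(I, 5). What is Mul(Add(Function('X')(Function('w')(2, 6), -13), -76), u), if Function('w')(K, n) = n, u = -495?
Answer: 22770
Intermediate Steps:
Function('X')(I, N) = Mul(5, I)
Mul(Add(Function('X')(Function('w')(2, 6), -13), -76), u) = Mul(Add(Mul(5, 6), -76), -495) = Mul(Add(30, -76), -495) = Mul(-46, -495) = 22770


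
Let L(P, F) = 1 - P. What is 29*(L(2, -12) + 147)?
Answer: 4234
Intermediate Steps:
29*(L(2, -12) + 147) = 29*((1 - 1*2) + 147) = 29*((1 - 2) + 147) = 29*(-1 + 147) = 29*146 = 4234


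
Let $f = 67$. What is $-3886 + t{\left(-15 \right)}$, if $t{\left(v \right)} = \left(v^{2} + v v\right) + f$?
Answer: $-3369$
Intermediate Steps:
$t{\left(v \right)} = 67 + 2 v^{2}$ ($t{\left(v \right)} = \left(v^{2} + v v\right) + 67 = \left(v^{2} + v^{2}\right) + 67 = 2 v^{2} + 67 = 67 + 2 v^{2}$)
$-3886 + t{\left(-15 \right)} = -3886 + \left(67 + 2 \left(-15\right)^{2}\right) = -3886 + \left(67 + 2 \cdot 225\right) = -3886 + \left(67 + 450\right) = -3886 + 517 = -3369$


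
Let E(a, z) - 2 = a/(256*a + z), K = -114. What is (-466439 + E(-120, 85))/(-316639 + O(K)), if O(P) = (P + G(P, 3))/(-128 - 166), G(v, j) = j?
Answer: 56014045710/38024878859 ≈ 1.4731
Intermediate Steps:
E(a, z) = 2 + a/(z + 256*a) (E(a, z) = 2 + a/(256*a + z) = 2 + a/(z + 256*a))
O(P) = -1/98 - P/294 (O(P) = (P + 3)/(-128 - 166) = (3 + P)/(-294) = (3 + P)*(-1/294) = -1/98 - P/294)
(-466439 + E(-120, 85))/(-316639 + O(K)) = (-466439 + (2*85 + 513*(-120))/(85 + 256*(-120)))/(-316639 + (-1/98 - 1/294*(-114))) = (-466439 + (170 - 61560)/(85 - 30720))/(-316639 + (-1/98 + 19/49)) = (-466439 - 61390/(-30635))/(-316639 + 37/98) = (-466439 - 1/30635*(-61390))/(-31030585/98) = (-466439 + 12278/6127)*(-98/31030585) = -2857859475/6127*(-98/31030585) = 56014045710/38024878859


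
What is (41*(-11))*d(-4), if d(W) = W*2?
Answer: 3608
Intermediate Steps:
d(W) = 2*W
(41*(-11))*d(-4) = (41*(-11))*(2*(-4)) = -451*(-8) = 3608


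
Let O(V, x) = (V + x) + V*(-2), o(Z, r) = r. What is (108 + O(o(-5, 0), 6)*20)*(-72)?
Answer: -16416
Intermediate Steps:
O(V, x) = x - V (O(V, x) = (V + x) - 2*V = x - V)
(108 + O(o(-5, 0), 6)*20)*(-72) = (108 + (6 - 1*0)*20)*(-72) = (108 + (6 + 0)*20)*(-72) = (108 + 6*20)*(-72) = (108 + 120)*(-72) = 228*(-72) = -16416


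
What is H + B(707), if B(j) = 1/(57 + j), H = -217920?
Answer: -166490879/764 ≈ -2.1792e+5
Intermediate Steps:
H + B(707) = -217920 + 1/(57 + 707) = -217920 + 1/764 = -166490879/764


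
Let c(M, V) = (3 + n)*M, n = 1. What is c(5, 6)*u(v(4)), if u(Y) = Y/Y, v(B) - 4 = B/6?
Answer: 20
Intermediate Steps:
v(B) = 4 + B/6
c(M, V) = 4*M (c(M, V) = (3 + 1)*M = 4*M)
u(Y) = 1
c(5, 6)*u(v(4)) = (4*5)*1 = 20*1 = 20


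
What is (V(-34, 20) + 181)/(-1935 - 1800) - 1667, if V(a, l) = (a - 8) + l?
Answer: -2075468/1245 ≈ -1667.0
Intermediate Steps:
V(a, l) = -8 + a + l (V(a, l) = (-8 + a) + l = -8 + a + l)
(V(-34, 20) + 181)/(-1935 - 1800) - 1667 = ((-8 - 34 + 20) + 181)/(-1935 - 1800) - 1667 = (-22 + 181)/(-3735) - 1667 = 159*(-1/3735) - 1667 = -53/1245 - 1667 = -2075468/1245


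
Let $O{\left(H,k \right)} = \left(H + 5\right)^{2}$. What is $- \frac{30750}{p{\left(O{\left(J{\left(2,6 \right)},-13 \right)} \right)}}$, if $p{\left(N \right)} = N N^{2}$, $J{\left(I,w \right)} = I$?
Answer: $- \frac{30750}{117649} \approx -0.26137$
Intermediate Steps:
$O{\left(H,k \right)} = \left(5 + H\right)^{2}$
$p{\left(N \right)} = N^{3}$
$- \frac{30750}{p{\left(O{\left(J{\left(2,6 \right)},-13 \right)} \right)}} = - \frac{30750}{\left(\left(5 + 2\right)^{2}\right)^{3}} = - \frac{30750}{\left(7^{2}\right)^{3}} = - \frac{30750}{49^{3}} = - \frac{30750}{117649}$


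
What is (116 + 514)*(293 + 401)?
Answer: 437220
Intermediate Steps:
(116 + 514)*(293 + 401) = 630*694 = 437220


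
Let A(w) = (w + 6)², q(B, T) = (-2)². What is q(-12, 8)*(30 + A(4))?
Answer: 520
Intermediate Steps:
q(B, T) = 4
A(w) = (6 + w)²
q(-12, 8)*(30 + A(4)) = 4*(30 + (6 + 4)²) = 4*(30 + 10²) = 4*(30 + 100) = 4*130 = 520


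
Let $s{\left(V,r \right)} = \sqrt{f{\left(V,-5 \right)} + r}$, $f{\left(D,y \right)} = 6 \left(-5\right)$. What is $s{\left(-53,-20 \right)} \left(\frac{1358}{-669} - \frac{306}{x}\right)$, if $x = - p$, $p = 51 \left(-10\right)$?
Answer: $- \frac{8797 i \sqrt{2}}{669} \approx - 18.596 i$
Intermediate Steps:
$f{\left(D,y \right)} = -30$
$p = -510$
$x = 510$ ($x = \left(-1\right) \left(-510\right) = 510$)
$s{\left(V,r \right)} = \sqrt{-30 + r}$
$s{\left(-53,-20 \right)} \left(\frac{1358}{-669} - \frac{306}{x}\right) = \sqrt{-30 - 20} \left(\frac{1358}{-669} - \frac{306}{510}\right) = \sqrt{-50} \left(1358 \left(- \frac{1}{669}\right) - \frac{3}{5}\right) = 5 i \sqrt{2} \left(- \frac{1358}{669} - \frac{3}{5}\right) = 5 i \sqrt{2} \left(- \frac{8797}{3345}\right) = - \frac{8797 i \sqrt{2}}{669}$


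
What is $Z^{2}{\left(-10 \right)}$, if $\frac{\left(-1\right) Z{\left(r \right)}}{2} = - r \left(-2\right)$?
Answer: $1600$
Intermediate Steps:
$Z{\left(r \right)} = - 4 r$ ($Z{\left(r \right)} = - 2 \left(- r \left(-2\right)\right) = - 2 \left(- \left(-2\right) r\right) = - 2 \cdot 2 r = - 4 r$)
$Z^{2}{\left(-10 \right)} = \left(\left(-4\right) \left(-10\right)\right)^{2} = 40^{2} = 1600$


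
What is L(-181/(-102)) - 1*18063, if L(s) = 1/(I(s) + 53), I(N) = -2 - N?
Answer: -90694221/5021 ≈ -18063.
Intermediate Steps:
L(s) = 1/(51 - s) (L(s) = 1/((-2 - s) + 53) = 1/(51 - s))
L(-181/(-102)) - 1*18063 = -1/(-51 - 181/(-102)) - 1*18063 = -1/(-51 - 181*(-1/102)) - 18063 = -1/(-51 + 181/102) - 18063 = -1/(-5021/102) - 18063 = -1*(-102/5021) - 18063 = 102/5021 - 18063 = -90694221/5021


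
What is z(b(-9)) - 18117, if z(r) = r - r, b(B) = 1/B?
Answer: -18117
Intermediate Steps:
z(r) = 0
z(b(-9)) - 18117 = 0 - 18117 = -18117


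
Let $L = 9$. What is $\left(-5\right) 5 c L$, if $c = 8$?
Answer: $-1800$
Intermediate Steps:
$\left(-5\right) 5 c L = \left(-5\right) 5 \cdot 8 \cdot 9 = \left(-25\right) 8 \cdot 9 = \left(-200\right) 9 = -1800$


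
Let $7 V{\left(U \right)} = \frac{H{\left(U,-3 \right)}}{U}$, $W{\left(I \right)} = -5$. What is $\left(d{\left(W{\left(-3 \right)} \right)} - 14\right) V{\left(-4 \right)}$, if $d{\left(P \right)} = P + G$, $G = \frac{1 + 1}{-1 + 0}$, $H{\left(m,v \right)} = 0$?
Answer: $0$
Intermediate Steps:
$G = -2$ ($G = \frac{2}{-1} = 2 \left(-1\right) = -2$)
$V{\left(U \right)} = 0$ ($V{\left(U \right)} = \frac{0 \frac{1}{U}}{7} = \frac{1}{7} \cdot 0 = 0$)
$d{\left(P \right)} = -2 + P$ ($d{\left(P \right)} = P - 2 = -2 + P$)
$\left(d{\left(W{\left(-3 \right)} \right)} - 14\right) V{\left(-4 \right)} = \left(\left(-2 - 5\right) - 14\right) 0 = \left(-7 - 14\right) 0 = \left(-21\right) 0 = 0$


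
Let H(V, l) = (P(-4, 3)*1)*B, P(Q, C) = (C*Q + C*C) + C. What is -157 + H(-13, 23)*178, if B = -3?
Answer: -157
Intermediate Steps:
P(Q, C) = C + C**2 + C*Q (P(Q, C) = (C*Q + C**2) + C = (C**2 + C*Q) + C = C + C**2 + C*Q)
H(V, l) = 0 (H(V, l) = ((3*(1 + 3 - 4))*1)*(-3) = ((3*0)*1)*(-3) = (0*1)*(-3) = 0*(-3) = 0)
-157 + H(-13, 23)*178 = -157 + 0*178 = -157 + 0 = -157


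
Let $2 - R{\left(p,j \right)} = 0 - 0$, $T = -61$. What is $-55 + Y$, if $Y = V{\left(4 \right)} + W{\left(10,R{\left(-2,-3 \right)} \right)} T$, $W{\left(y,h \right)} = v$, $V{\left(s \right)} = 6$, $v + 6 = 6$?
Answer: $-49$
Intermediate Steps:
$v = 0$ ($v = -6 + 6 = 0$)
$R{\left(p,j \right)} = 2$ ($R{\left(p,j \right)} = 2 - \left(0 - 0\right) = 2 - \left(0 + 0\right) = 2 - 0 = 2 + 0 = 2$)
$W{\left(y,h \right)} = 0$
$Y = 6$ ($Y = 6 + 0 \left(-61\right) = 6 + 0 = 6$)
$-55 + Y = -55 + 6 = -49$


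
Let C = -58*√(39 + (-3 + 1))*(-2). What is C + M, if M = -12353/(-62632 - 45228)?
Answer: 12353/107860 + 116*√37 ≈ 705.71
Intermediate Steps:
M = 12353/107860 (M = -12353/(-107860) = -12353*(-1/107860) = 12353/107860 ≈ 0.11453)
C = 116*√37 (C = -58*√(39 - 2)*(-2) = -58*√37*(-2) = 116*√37 ≈ 705.60)
C + M = 116*√37 + 12353/107860 = 12353/107860 + 116*√37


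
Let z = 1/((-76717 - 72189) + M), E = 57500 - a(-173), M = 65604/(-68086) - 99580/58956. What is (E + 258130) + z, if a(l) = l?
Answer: 23595654528258084598/74716372323125 ≈ 3.1580e+5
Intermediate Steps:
M = -1330969163/501759777 (M = 65604*(-1/68086) - 99580*1/58956 = -32802/34043 - 24895/14739 = -1330969163/501759777 ≈ -2.6526)
E = 57673 (E = 57500 - 1*(-173) = 57500 + 173 = 57673)
z = -501759777/74716372323125 (z = 1/((-76717 - 72189) - 1330969163/501759777) = 1/(-148906 - 1330969163/501759777) = 1/(-74716372323125/501759777) = -501759777/74716372323125 ≈ -6.7155e-6)
(E + 258130) + z = (57673 + 258130) - 501759777/74716372323125 = 315803 - 501759777/74716372323125 = 23595654528258084598/74716372323125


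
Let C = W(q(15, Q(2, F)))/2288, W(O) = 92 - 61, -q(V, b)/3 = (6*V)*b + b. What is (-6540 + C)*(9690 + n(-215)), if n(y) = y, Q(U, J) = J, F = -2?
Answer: -141779058275/2288 ≈ -6.1966e+7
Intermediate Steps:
q(V, b) = -3*b - 18*V*b (q(V, b) = -3*((6*V)*b + b) = -3*(6*V*b + b) = -3*(b + 6*V*b) = -3*b - 18*V*b)
W(O) = 31
C = 31/2288 ≈ 0.013549
(-6540 + C)*(9690 + n(-215)) = (-6540 + 31/2288)*(9690 - 215) = -14963489/2288*9475 = -141779058275/2288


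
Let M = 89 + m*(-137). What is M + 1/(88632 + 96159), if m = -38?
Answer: 978468346/184791 ≈ 5295.0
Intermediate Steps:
M = 5295 (M = 89 - 38*(-137) = 89 + 5206 = 5295)
M + 1/(88632 + 96159) = 5295 + 1/(88632 + 96159) = 5295 + 1/184791 = 978468346/184791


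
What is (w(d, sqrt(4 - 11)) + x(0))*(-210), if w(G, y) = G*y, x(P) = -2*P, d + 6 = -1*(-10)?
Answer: -840*I*sqrt(7) ≈ -2222.4*I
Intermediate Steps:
d = 4 (d = -6 - 1*(-10) = -6 + 10 = 4)
(w(d, sqrt(4 - 11)) + x(0))*(-210) = (4*sqrt(4 - 11) - 2*0)*(-210) = (4*sqrt(-7) + 0)*(-210) = (4*(I*sqrt(7)) + 0)*(-210) = (4*I*sqrt(7) + 0)*(-210) = (4*I*sqrt(7))*(-210) = -840*I*sqrt(7)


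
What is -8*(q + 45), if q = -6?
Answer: -312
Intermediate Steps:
-8*(q + 45) = -8*(-6 + 45) = -8*39 = -312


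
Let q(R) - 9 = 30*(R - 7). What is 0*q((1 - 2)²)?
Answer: 0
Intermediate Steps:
q(R) = -201 + 30*R (q(R) = 9 + 30*(R - 7) = 9 + 30*(-7 + R) = 9 + (-210 + 30*R) = -201 + 30*R)
0*q((1 - 2)²) = 0*(-201 + 30*(1 - 2)²) = 0*(-201 + 30*(-1)²) = 0*(-201 + 30*1) = 0*(-201 + 30) = 0*(-171) = 0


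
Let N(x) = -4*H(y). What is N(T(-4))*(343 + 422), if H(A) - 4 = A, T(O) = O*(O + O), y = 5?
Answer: -27540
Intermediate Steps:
T(O) = 2*O² (T(O) = O*(2*O) = 2*O²)
H(A) = 4 + A
N(x) = -36 (N(x) = -4*(4 + 5) = -4*9 = -36)
N(T(-4))*(343 + 422) = -36*(343 + 422) = -36*765 = -27540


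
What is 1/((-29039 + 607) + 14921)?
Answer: -1/13511 ≈ -7.4014e-5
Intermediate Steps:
1/((-29039 + 607) + 14921) = 1/(-28432 + 14921) = 1/(-13511) = -1/13511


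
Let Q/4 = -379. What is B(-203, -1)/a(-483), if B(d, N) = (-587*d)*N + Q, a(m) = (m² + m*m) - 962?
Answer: -120677/465616 ≈ -0.25918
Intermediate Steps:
a(m) = -962 + 2*m² (a(m) = (m² + m²) - 962 = 2*m² - 962 = -962 + 2*m²)
Q = -1516 (Q = 4*(-379) = -1516)
B(d, N) = -1516 - 587*N*d (B(d, N) = (-587*d)*N - 1516 = -587*N*d - 1516 = -1516 - 587*N*d)
B(-203, -1)/a(-483) = (-1516 - 587*(-1)*(-203))/(-962 + 2*(-483)²) = (-1516 - 119161)/(-962 + 2*233289) = -120677/(-962 + 466578) = -120677/465616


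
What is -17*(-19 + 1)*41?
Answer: 12546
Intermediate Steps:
-17*(-19 + 1)*41 = -17*(-18)*41 = 306*41 = 12546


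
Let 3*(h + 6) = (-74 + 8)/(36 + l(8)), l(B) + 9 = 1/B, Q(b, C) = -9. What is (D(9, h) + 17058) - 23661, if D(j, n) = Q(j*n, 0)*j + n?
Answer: -1451906/217 ≈ -6690.8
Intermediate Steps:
l(B) = -9 + 1/B
h = -1478/217 (h = -6 + ((-74 + 8)/(36 + (-9 + 1/8)))/3 = -6 + (-66/(36 + (-9 + ⅛)))/3 = -6 + (-66/(36 - 71/8))/3 = -6 + (-66/217/8)/3 = -6 + (-66*8/217)/3 = -6 + (⅓)*(-528/217) = -6 - 176/217 = -1478/217 ≈ -6.8111)
D(j, n) = n - 9*j (D(j, n) = -9*j + n = n - 9*j)
(D(9, h) + 17058) - 23661 = ((-1478/217 - 9*9) + 17058) - 23661 = ((-1478/217 - 81) + 17058) - 23661 = (-19055/217 + 17058) - 23661 = 3682531/217 - 23661 = -1451906/217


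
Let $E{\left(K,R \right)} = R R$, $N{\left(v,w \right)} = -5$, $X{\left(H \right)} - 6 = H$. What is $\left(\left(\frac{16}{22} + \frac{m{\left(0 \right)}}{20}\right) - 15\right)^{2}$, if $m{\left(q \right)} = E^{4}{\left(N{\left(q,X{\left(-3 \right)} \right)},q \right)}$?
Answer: $\frac{24649}{121} \approx 203.71$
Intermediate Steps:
$X{\left(H \right)} = 6 + H$
$E{\left(K,R \right)} = R^{2}$
$m{\left(q \right)} = q^{8}$ ($m{\left(q \right)} = \left(q^{2}\right)^{4} = q^{8}$)
$\left(\left(\frac{16}{22} + \frac{m{\left(0 \right)}}{20}\right) - 15\right)^{2} = \left(\left(\frac{16}{22} + \frac{0^{8}}{20}\right) - 15\right)^{2} = \left(\left(16 \cdot \frac{1}{22} + 0 \cdot \frac{1}{20}\right) - 15\right)^{2} = \left(\left(\frac{8}{11} + 0\right) - 15\right)^{2} = \left(\frac{8}{11} - 15\right)^{2} = \left(- \frac{157}{11}\right)^{2} = \frac{24649}{121}$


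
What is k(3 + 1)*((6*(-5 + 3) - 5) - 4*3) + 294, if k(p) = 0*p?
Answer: 294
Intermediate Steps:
k(p) = 0
k(3 + 1)*((6*(-5 + 3) - 5) - 4*3) + 294 = 0*((6*(-5 + 3) - 5) - 4*3) + 294 = 0*((6*(-2) - 5) - 12) + 294 = 0*((-12 - 5) - 12) + 294 = 0*(-17 - 12) + 294 = 0*(-29) + 294 = 0 + 294 = 294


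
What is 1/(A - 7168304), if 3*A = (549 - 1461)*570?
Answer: -1/7341584 ≈ -1.3621e-7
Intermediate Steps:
A = -173280 (A = ((549 - 1461)*570)/3 = (-912*570)/3 = (1/3)*(-519840) = -173280)
1/(A - 7168304) = 1/(-173280 - 7168304) = 1/(-7341584) = -1/7341584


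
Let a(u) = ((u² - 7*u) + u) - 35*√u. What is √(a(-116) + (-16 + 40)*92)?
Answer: √(16360 - 70*I*√29) ≈ 127.91 - 1.473*I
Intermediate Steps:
a(u) = u² - 35*√u - 6*u (a(u) = (u² - 6*u) - 35*√u = u² - 35*√u - 6*u)
√(a(-116) + (-16 + 40)*92) = √(((-116)² - 70*I*√29 - 6*(-116)) + (-16 + 40)*92) = √((13456 - 70*I*√29 + 696) + 24*92) = √((13456 - 70*I*√29 + 696) + 2208) = √((14152 - 70*I*√29) + 2208) = √(16360 - 70*I*√29)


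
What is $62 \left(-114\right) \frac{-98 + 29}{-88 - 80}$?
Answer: $- \frac{40641}{14} \approx -2902.9$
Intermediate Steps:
$62 \left(-114\right) \frac{-98 + 29}{-88 - 80} = - 7068 \left(- \frac{69}{-168}\right) = - 7068 \left(\left(-69\right) \left(- \frac{1}{168}\right)\right) = \left(-7068\right) \frac{23}{56} = - \frac{40641}{14}$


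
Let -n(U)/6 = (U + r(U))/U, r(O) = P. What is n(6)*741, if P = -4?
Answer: -1482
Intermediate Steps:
r(O) = -4
n(U) = -6*(-4 + U)/U (n(U) = -6*(U - 4)/U = -6*(-4 + U)/U)
n(6)*741 = (-6 + 24/6)*741 = (-6 + 24*(⅙))*741 = (-6 + 4)*741 = -2*741 = -1482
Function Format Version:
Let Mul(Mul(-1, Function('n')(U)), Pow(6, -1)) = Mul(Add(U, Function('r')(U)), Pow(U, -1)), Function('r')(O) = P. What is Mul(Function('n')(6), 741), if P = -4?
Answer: -1482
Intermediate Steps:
Function('r')(O) = -4
Function('n')(U) = Mul(-6, Pow(U, -1), Add(-4, U)) (Function('n')(U) = Mul(-6, Mul(Add(U, -4), Pow(U, -1))) = Mul(-6, Mul(Add(-4, U), Pow(U, -1))) = Mul(-6, Mul(Pow(U, -1), Add(-4, U))) = Mul(-6, Pow(U, -1), Add(-4, U)))
Mul(Function('n')(6), 741) = Mul(Add(-6, Mul(24, Pow(6, -1))), 741) = Mul(Add(-6, Mul(24, Rational(1, 6))), 741) = Mul(Add(-6, 4), 741) = Mul(-2, 741) = -1482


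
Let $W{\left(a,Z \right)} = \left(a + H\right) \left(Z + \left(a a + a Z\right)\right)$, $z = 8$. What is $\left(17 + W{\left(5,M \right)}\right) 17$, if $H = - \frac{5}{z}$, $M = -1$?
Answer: $\frac{13617}{8} \approx 1702.1$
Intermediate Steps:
$H = - \frac{5}{8} \approx -0.625$
$W{\left(a,Z \right)} = \left(- \frac{5}{8} + a\right) \left(Z + a^{2} + Z a\right)$ ($W{\left(a,Z \right)} = \left(a - \frac{5}{8}\right) \left(Z + \left(a a + a Z\right)\right) = \left(- \frac{5}{8} + a\right) \left(Z + \left(a^{2} + Z a\right)\right) = \left(- \frac{5}{8} + a\right) \left(Z + a^{2} + Z a\right)$)
$\left(17 + W{\left(5,M \right)}\right) 17 = \left(17 - \left(\frac{195}{8} - 125 + \frac{15}{8} + \frac{125}{8}\right)\right) 17 = \left(17 - - \frac{665}{8}\right) 17 = \left(17 + \frac{665}{8}\right) 17 = \frac{801}{8} \cdot 17 = \frac{13617}{8}$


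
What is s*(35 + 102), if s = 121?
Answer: 16577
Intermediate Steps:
s*(35 + 102) = 121*(35 + 102) = 121*137 = 16577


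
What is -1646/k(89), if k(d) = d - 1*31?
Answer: -823/29 ≈ -28.379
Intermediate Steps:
k(d) = -31 + d (k(d) = d - 31 = -31 + d)
-1646/k(89) = -1646/(-31 + 89) = -1646/58 = -1646*1/58 = -823/29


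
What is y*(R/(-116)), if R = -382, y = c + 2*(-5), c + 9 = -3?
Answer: -2101/29 ≈ -72.448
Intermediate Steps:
c = -12 (c = -9 - 3 = -12)
y = -22 (y = -12 + 2*(-5) = -12 - 10 = -22)
y*(R/(-116)) = -(-8404)/(-116) = -(-8404)*(-1)/116 = -22*191/58 = -2101/29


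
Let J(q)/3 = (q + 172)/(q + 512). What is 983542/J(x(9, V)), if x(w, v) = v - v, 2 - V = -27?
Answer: 125893376/129 ≈ 9.7592e+5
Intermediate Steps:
V = 29 (V = 2 - 1*(-27) = 2 + 27 = 29)
x(w, v) = 0
J(q) = 3*(172 + q)/(512 + q) (J(q) = 3*((q + 172)/(q + 512)) = 3*((172 + q)/(512 + q)) = 3*(172 + q)/(512 + q))
983542/J(x(9, V)) = 983542/((3*(172 + 0)/(512 + 0))) = 983542/((3*172/512)) = 983542/((3*(1/512)*172)) = 983542/(129/128) = 983542*(128/129) = 125893376/129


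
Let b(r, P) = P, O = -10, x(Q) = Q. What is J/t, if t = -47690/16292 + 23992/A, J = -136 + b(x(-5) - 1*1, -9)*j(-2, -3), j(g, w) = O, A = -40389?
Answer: 15134404524/1158514537 ≈ 13.064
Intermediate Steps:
j(g, w) = -10
J = -46 (J = -136 - 9*(-10) = -136 + 90 = -46)
t = -1158514537/329008794 (t = -47690/16292 + 23992/(-40389) = -47690*1/16292 + 23992*(-1/40389) = -23845/8146 - 23992/40389 = -1158514537/329008794 ≈ -3.5212)
J/t = -46/(-1158514537/329008794) = -46*(-329008794/1158514537) = 15134404524/1158514537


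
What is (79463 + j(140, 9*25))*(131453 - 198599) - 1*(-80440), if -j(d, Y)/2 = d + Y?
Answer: -5286525578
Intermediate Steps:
j(d, Y) = -2*Y - 2*d (j(d, Y) = -2*(d + Y) = -2*(Y + d) = -2*Y - 2*d)
(79463 + j(140, 9*25))*(131453 - 198599) - 1*(-80440) = (79463 + (-18*25 - 2*140))*(131453 - 198599) - 1*(-80440) = (79463 + (-2*225 - 280))*(-67146) + 80440 = (79463 + (-450 - 280))*(-67146) + 80440 = (79463 - 730)*(-67146) + 80440 = 78733*(-67146) + 80440 = -5286606018 + 80440 = -5286525578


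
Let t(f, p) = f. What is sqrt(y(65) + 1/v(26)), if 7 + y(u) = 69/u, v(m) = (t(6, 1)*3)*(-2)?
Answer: I*sqrt(907465)/390 ≈ 2.4426*I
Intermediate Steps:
v(m) = -36 (v(m) = (6*3)*(-2) = 18*(-2) = -36)
y(u) = -7 + 69/u
sqrt(y(65) + 1/v(26)) = sqrt((-7 + 69/65) + 1/(-36)) = sqrt((-7 + 69*(1/65)) - 1/36) = sqrt((-7 + 69/65) - 1/36) = sqrt(-386/65 - 1/36) = sqrt(-13961/2340) = I*sqrt(907465)/390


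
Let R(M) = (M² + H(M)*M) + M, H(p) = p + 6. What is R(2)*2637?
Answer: 58014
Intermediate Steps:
H(p) = 6 + p
R(M) = M + M² + M*(6 + M) (R(M) = (M² + (6 + M)*M) + M = (M² + M*(6 + M)) + M = M + M² + M*(6 + M))
R(2)*2637 = (2*(7 + 2*2))*2637 = (2*(7 + 4))*2637 = (2*11)*2637 = 22*2637 = 58014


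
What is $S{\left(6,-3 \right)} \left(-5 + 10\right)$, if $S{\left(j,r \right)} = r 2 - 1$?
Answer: $-35$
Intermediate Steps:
$S{\left(j,r \right)} = -1 + 2 r$ ($S{\left(j,r \right)} = 2 r - 1 = -1 + 2 r$)
$S{\left(6,-3 \right)} \left(-5 + 10\right) = \left(-1 + 2 \left(-3\right)\right) \left(-5 + 10\right) = \left(-1 - 6\right) 5 = \left(-7\right) 5 = -35$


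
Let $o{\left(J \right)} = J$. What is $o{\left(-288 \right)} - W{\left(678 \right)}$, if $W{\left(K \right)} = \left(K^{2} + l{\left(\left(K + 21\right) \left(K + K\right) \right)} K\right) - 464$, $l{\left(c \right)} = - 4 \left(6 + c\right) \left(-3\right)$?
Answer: $-7712167108$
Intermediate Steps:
$l{\left(c \right)} = 72 + 12 c$ ($l{\left(c \right)} = \left(-24 - 4 c\right) \left(-3\right) = 72 + 12 c$)
$W{\left(K \right)} = -464 + K^{2} + K \left(72 + 24 K \left(21 + K\right)\right)$ ($W{\left(K \right)} = \left(K^{2} + \left(72 + 12 \left(K + 21\right) \left(K + K\right)\right) K\right) - 464 = \left(K^{2} + \left(72 + 12 \left(21 + K\right) 2 K\right) K\right) - 464 = \left(K^{2} + \left(72 + 12 \cdot 2 K \left(21 + K\right)\right) K\right) - 464 = \left(K^{2} + \left(72 + 24 K \left(21 + K\right)\right) K\right) - 464 = \left(K^{2} + K \left(72 + 24 K \left(21 + K\right)\right)\right) - 464 = -464 + K^{2} + K \left(72 + 24 K \left(21 + K\right)\right)$)
$o{\left(-288 \right)} - W{\left(678 \right)} = -288 - \left(-464 + 678^{2} + 24 \cdot 678 \left(3 + 678 \left(21 + 678\right)\right)\right) = -288 - \left(-464 + 459684 + 24 \cdot 678 \left(3 + 678 \cdot 699\right)\right) = -288 - \left(-464 + 459684 + 24 \cdot 678 \left(3 + 473922\right)\right) = -288 - \left(-464 + 459684 + 24 \cdot 678 \cdot 473925\right) = -288 - \left(-464 + 459684 + 7711707600\right) = -288 - 7712166820 = -7712167108$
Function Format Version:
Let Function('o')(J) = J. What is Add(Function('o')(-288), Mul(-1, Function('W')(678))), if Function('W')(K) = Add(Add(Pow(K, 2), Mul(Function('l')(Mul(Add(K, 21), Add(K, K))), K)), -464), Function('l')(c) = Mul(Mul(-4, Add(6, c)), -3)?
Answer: -7712167108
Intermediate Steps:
Function('l')(c) = Add(72, Mul(12, c)) (Function('l')(c) = Mul(Add(-24, Mul(-4, c)), -3) = Add(72, Mul(12, c)))
Function('W')(K) = Add(-464, Pow(K, 2), Mul(K, Add(72, Mul(24, K, Add(21, K))))) (Function('W')(K) = Add(Add(Pow(K, 2), Mul(Add(72, Mul(12, Mul(Add(K, 21), Add(K, K)))), K)), -464) = Add(Add(Pow(K, 2), Mul(Add(72, Mul(12, Mul(Add(21, K), Mul(2, K)))), K)), -464) = Add(Add(Pow(K, 2), Mul(Add(72, Mul(12, Mul(2, K, Add(21, K)))), K)), -464) = Add(Add(Pow(K, 2), Mul(Add(72, Mul(24, K, Add(21, K))), K)), -464) = Add(Add(Pow(K, 2), Mul(K, Add(72, Mul(24, K, Add(21, K))))), -464) = Add(-464, Pow(K, 2), Mul(K, Add(72, Mul(24, K, Add(21, K))))))
Add(Function('o')(-288), Mul(-1, Function('W')(678))) = Add(-288, Mul(-1, Add(-464, Pow(678, 2), Mul(24, 678, Add(3, Mul(678, Add(21, 678))))))) = Add(-288, Mul(-1, Add(-464, 459684, Mul(24, 678, Add(3, Mul(678, 699)))))) = Add(-288, Mul(-1, Add(-464, 459684, Mul(24, 678, Add(3, 473922))))) = Add(-288, Mul(-1, Add(-464, 459684, Mul(24, 678, 473925)))) = Add(-288, Mul(-1, Add(-464, 459684, 7711707600))) = Add(-288, Mul(-1, 7712166820)) = Add(-288, -7712166820) = -7712167108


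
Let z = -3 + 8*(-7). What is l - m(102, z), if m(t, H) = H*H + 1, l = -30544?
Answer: -34026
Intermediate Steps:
z = -59 (z = -3 - 56 = -59)
m(t, H) = 1 + H**2 (m(t, H) = H**2 + 1 = 1 + H**2)
l - m(102, z) = -30544 - (1 + (-59)**2) = -30544 - (1 + 3481) = -30544 - 1*3482 = -30544 - 3482 = -34026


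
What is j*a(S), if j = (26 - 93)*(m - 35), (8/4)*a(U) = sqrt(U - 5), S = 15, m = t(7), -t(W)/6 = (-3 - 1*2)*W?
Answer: -11725*sqrt(10)/2 ≈ -18539.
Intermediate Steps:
t(W) = 30*W (t(W) = -6*(-3 - 1*2)*W = -6*(-3 - 2)*W = -(-30)*W = 30*W)
m = 210 (m = 30*7 = 210)
a(U) = sqrt(-5 + U)/2 (a(U) = sqrt(U - 5)/2 = sqrt(-5 + U)/2)
j = -11725 (j = (26 - 93)*(210 - 35) = -67*175 = -11725)
j*a(S) = -11725*sqrt(-5 + 15)/2 = -11725*sqrt(10)/2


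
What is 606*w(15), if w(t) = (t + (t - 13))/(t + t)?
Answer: 1717/5 ≈ 343.40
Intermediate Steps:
w(t) = (-13 + 2*t)/(2*t) (w(t) = (t + (-13 + t))/((2*t)) = (-13 + 2*t)*(1/(2*t)) = (-13 + 2*t)/(2*t))
606*w(15) = 606*((-13/2 + 15)/15) = 606*((1/15)*(17/2)) = 606*(17/30) = 1717/5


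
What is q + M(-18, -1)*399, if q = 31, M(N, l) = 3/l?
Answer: -1166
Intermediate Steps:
q + M(-18, -1)*399 = 31 + (3/(-1))*399 = 31 + (3*(-1))*399 = 31 - 3*399 = 31 - 1197 = -1166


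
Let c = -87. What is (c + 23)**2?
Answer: 4096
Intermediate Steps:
(c + 23)**2 = (-87 + 23)**2 = (-64)**2 = 4096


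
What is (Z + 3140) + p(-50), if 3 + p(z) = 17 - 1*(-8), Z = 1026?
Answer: 4188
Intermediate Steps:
p(z) = 22 (p(z) = -3 + (17 - 1*(-8)) = -3 + (17 + 8) = -3 + 25 = 22)
(Z + 3140) + p(-50) = (1026 + 3140) + 22 = 4166 + 22 = 4188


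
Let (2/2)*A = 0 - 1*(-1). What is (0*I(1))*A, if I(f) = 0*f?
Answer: 0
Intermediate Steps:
A = 1 (A = 0 - 1*(-1) = 0 + 1 = 1)
I(f) = 0
(0*I(1))*A = (0*0)*1 = 0*1 = 0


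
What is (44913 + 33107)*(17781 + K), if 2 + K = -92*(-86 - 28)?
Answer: 2205391340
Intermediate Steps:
K = 10486 (K = -2 - 92*(-86 - 28) = -2 - 92*(-114) = -2 + 10488 = 10486)
(44913 + 33107)*(17781 + K) = (44913 + 33107)*(17781 + 10486) = 78020*28267 = 2205391340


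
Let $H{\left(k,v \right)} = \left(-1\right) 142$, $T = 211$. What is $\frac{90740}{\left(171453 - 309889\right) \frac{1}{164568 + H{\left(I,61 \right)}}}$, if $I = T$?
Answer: $- \frac{3730003810}{34609} \approx -1.0778 \cdot 10^{5}$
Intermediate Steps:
$I = 211$
$H{\left(k,v \right)} = -142$
$\frac{90740}{\left(171453 - 309889\right) \frac{1}{164568 + H{\left(I,61 \right)}}} = \frac{90740}{\left(171453 - 309889\right) \frac{1}{164568 - 142}} = \frac{90740}{\left(-138436\right) \frac{1}{164426}} = \frac{90740}{- \frac{69218}{82213}} = 90740 \left(- \frac{82213}{69218}\right) = - \frac{3730003810}{34609}$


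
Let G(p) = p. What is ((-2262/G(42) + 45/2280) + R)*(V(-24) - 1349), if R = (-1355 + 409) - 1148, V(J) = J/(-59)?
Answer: 181834385533/62776 ≈ 2.8966e+6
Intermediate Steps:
V(J) = -J/59 (V(J) = J*(-1/59) = -J/59)
R = -2094 (R = -946 - 1148 = -2094)
((-2262/G(42) + 45/2280) + R)*(V(-24) - 1349) = ((-2262/42 + 45/2280) - 2094)*(-1/59*(-24) - 1349) = ((-2262*1/42 + 45*(1/2280)) - 2094)*(24/59 - 1349) = ((-377/7 + 3/152) - 2094)*(-79567/59) = (-57283/1064 - 2094)*(-79567/59) = -2285299/1064*(-79567/59) = 181834385533/62776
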